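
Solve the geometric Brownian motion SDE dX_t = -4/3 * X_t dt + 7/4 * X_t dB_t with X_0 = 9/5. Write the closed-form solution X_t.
X_t = 9/5 * exp((-275/96) * t + (7/4) * B_t)

For GBM dX = mu X dt + sigma X dB with X_0 = x_0, apply Itô to Y = log X: dY = (mu - sigma^2/2) dt + sigma dB, so Y_t = log(x_0) + (mu - sigma^2/2) t + sigma B_t and hence X_t = x_0 * exp((mu - sigma^2/2) t + sigma B_t).
With mu = -4/3, sigma = 7/4, x_0 = 9/5, this gives:
  X_t = 9/5 * exp((-275/96) * t + (7/4) * B_t).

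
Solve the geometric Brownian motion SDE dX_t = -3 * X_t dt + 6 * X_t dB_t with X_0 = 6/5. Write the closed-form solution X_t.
X_t = 6/5 * exp((-21) * t + (6) * B_t)

For GBM dX = mu X dt + sigma X dB with X_0 = x_0, apply Itô to Y = log X: dY = (mu - sigma^2/2) dt + sigma dB, so Y_t = log(x_0) + (mu - sigma^2/2) t + sigma B_t and hence X_t = x_0 * exp((mu - sigma^2/2) t + sigma B_t).
With mu = -3, sigma = 6, x_0 = 6/5, this gives:
  X_t = 6/5 * exp((-21) * t + (6) * B_t).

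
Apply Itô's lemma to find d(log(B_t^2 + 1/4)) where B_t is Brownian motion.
d(log(B_t^2 + 1/4)) = (4*(1 - 4*B_t^2)/(4*B_t^2 + 1)^2) dt + (8*B_t/(4*B_t^2 + 1)) dB_t

Itô's formula for f(B_t) gives d f(B_t) = f'(B_t) dB_t + (1/2) f''(B_t) dt. Compute derivatives of f(x) = log(x^2 + 1/4):
  f'(x)  = 8*x/(4*x^2 + 1)
  f''(x) = 8*(1 - 4*x^2)/(4*x^2 + 1)^2
Substitute x = B_t and multiply the f'' term by 1/2:
  drift     = (1/2) * (8*(1 - 4*x^2)/(4*x^2 + 1)^2) evaluated at B_t = 4*(1 - 4*B_t^2)/(4*B_t^2 + 1)^2
  diffusion = (8*x/(4*x^2 + 1)) evaluated at B_t = 8*B_t/(4*B_t^2 + 1)
Therefore d(log(B_t^2 + 1/4)) = (4*(1 - 4*B_t^2)/(4*B_t^2 + 1)^2) dt + (8*B_t/(4*B_t^2 + 1)) dB_t.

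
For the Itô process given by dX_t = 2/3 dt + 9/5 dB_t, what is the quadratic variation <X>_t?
<X>_t = 81*t/25

For an Itô process dX_t = a(t) dt + b(t) dB_t, the quadratic variation is <X>_t = int_0^t b(s)^2 ds (the drift term does not contribute). Here b(s) = 9/5, so
  b(s)^2 = 81/25.
Integrating from 0 to t:
  <X>_t = int_0^t (81/25) ds = 81*t/25.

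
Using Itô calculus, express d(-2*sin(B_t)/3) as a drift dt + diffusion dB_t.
d(-2*sin(B_t)/3) = (sin(B_t)/3) dt + (-2*cos(B_t)/3) dB_t

Itô's formula for f(B_t) gives d f(B_t) = f'(B_t) dB_t + (1/2) f''(B_t) dt. Compute derivatives of f(x) = -2*sin(x)/3:
  f'(x)  = -2*cos(x)/3
  f''(x) = 2*sin(x)/3
Substitute x = B_t and multiply the f'' term by 1/2:
  drift     = (1/2) * (2*sin(x)/3) evaluated at B_t = sin(B_t)/3
  diffusion = (-2*cos(x)/3) evaluated at B_t = -2*cos(B_t)/3
Therefore d(-2*sin(B_t)/3) = (sin(B_t)/3) dt + (-2*cos(B_t)/3) dB_t.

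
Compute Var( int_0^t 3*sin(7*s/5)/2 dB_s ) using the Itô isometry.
Var = 9*t/8 - 45*sin(14*t/5)/112

The Itô integral of a deterministic integrand f(s) has mean 0 because each increment f(s) * (B_{s+ds} - B_s) has mean 0. By the Itô isometry:
  Var( int_0^t f(s) dB_s ) = E[ (int_0^t f(s) dB_s)^2 ] = int_0^t f(s)^2 ds.
Here f(s) = 3*sin(7*s/5)/2, so f(s)^2 = 9*sin(7*s/5)^2/4. Integrate:
  int_0^t (9*sin(7*s/5)^2/4) ds = 9*t/8 - 45*sin(14*t/5)/112.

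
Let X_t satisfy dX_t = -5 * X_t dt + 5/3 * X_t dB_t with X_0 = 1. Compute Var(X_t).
Var(X_t) = (exp(25*t/9) - 1)*exp(-10*t)

For GBM dX = mu X dt + sigma X dB with X_0 = x_0, apply Itô to Y = log X: dY = (mu - sigma^2/2) dt + sigma dB, so Y_t = log(x_0) + (mu - sigma^2/2) t + sigma B_t and hence X_t = x_0 * exp((mu - sigma^2/2) t + sigma B_t).
With mu = -5, sigma = 5/3, x_0 = 1, this gives:
  X_t = 1 * exp((-115/18) * t + (5/3) * B_t).
Since sigma*B_t ~ Normal(0, sigma^2 t), E[exp(sigma*B_t)] = exp(sigma^2 t / 2); so E[X_t] = x_0 * exp((mu - sigma^2/2) t) * exp(sigma^2 t / 2) = x_0 * exp(mu t) = exp(-5*t).
Var(X_t) = E[X_t^2] - (E[X_t])^2 = x_0^2 * exp(2 mu t) * (exp(sigma^2 t) - 1) = (exp(25*t/9) - 1)*exp(-10*t).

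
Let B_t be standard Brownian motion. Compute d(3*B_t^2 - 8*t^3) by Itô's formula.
d(3*B_t^2 - 8*t^3) = (3 - 24*t^2) dt + (6*B_t) dB_t

Itô's formula for f(t, x): d f(t, B_t) = (f_t + (1/2) f_xx) dt + f_x dB_t. Compute partials of f(t, x) = -8*t^3 + 3*x^2:
  f_t(t,x)  = -24*t^2
  f_x(t,x)  = 6*x
  f_xx(t,x) = 6
Assemble drift = f_t + (1/2) f_xx = 3 - 24*t^2 and diffusion = f_x = 6*x. Substituting x = B_t:
  d(3*B_t^2 - 8*t^3) = (3 - 24*t^2) dt + (6*B_t) dB_t.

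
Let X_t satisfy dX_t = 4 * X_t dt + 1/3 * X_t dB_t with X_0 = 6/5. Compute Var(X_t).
Var(X_t) = 36*(exp(t/9) - 1)*exp(8*t)/25

For GBM dX = mu X dt + sigma X dB with X_0 = x_0, apply Itô to Y = log X: dY = (mu - sigma^2/2) dt + sigma dB, so Y_t = log(x_0) + (mu - sigma^2/2) t + sigma B_t and hence X_t = x_0 * exp((mu - sigma^2/2) t + sigma B_t).
With mu = 4, sigma = 1/3, x_0 = 6/5, this gives:
  X_t = 6/5 * exp((71/18) * t + (1/3) * B_t).
Since sigma*B_t ~ Normal(0, sigma^2 t), E[exp(sigma*B_t)] = exp(sigma^2 t / 2); so E[X_t] = x_0 * exp((mu - sigma^2/2) t) * exp(sigma^2 t / 2) = x_0 * exp(mu t) = 6*exp(4*t)/5.
Var(X_t) = E[X_t^2] - (E[X_t])^2 = x_0^2 * exp(2 mu t) * (exp(sigma^2 t) - 1) = 36*(exp(t/9) - 1)*exp(8*t)/25.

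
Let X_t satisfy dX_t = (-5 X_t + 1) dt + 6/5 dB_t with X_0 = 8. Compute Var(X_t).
Var(X_t) = 18/125 - 18*exp(-10*t)/125

The variance V(t) = Var(X_t) satisfies V'(t) = 2 a V(t) + c^2 with V(0) = 0 (drift coefficient is linear in X, diffusion is constant). With a = -5, c = 6/5, the solution is
  V(t) = (c^2 / (2 a)) * (exp(2 a t) - 1)
       = ((6/5)^2 / (2*(-5))) * (exp((-10) t) - 1)
       = 18/125 - 18*exp(-10*t)/125.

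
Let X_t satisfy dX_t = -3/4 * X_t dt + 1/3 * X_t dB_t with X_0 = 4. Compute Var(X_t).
Var(X_t) = (16*exp(t/9) - 16)*exp(-3*t/2)

For GBM dX = mu X dt + sigma X dB with X_0 = x_0, apply Itô to Y = log X: dY = (mu - sigma^2/2) dt + sigma dB, so Y_t = log(x_0) + (mu - sigma^2/2) t + sigma B_t and hence X_t = x_0 * exp((mu - sigma^2/2) t + sigma B_t).
With mu = -3/4, sigma = 1/3, x_0 = 4, this gives:
  X_t = 4 * exp((-29/36) * t + (1/3) * B_t).
Since sigma*B_t ~ Normal(0, sigma^2 t), E[exp(sigma*B_t)] = exp(sigma^2 t / 2); so E[X_t] = x_0 * exp((mu - sigma^2/2) t) * exp(sigma^2 t / 2) = x_0 * exp(mu t) = 4*exp(-3*t/4).
Var(X_t) = E[X_t^2] - (E[X_t])^2 = x_0^2 * exp(2 mu t) * (exp(sigma^2 t) - 1) = (16*exp(t/9) - 16)*exp(-3*t/2).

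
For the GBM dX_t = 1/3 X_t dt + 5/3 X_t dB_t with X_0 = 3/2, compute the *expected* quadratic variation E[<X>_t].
E[<X>_t] = 225*exp(31*t/9)/124 - 225/124

<X>_t = int_0^t ((5/3) * X_s)^2 ds. Taking expectation inside the integral: E[<X>_t] = (5/3)^2 * int_0^t E[X_s^2] ds. For GBM, E[X_s^2] = x_0^2 * exp((2 mu + sigma^2) s). Integrating:
  E[<X>_t] = (5/3)^2 * (3/2)^2 * (exp((2*(1/3) + (5/3)^2) t) - 1) / (2*(1/3) + (5/3)^2)
           = (5/3)^2 * (3/2)^2 * (exp((31/9) t) - 1) / (31/9) = 225*exp(31*t/9)/124 - 225/124.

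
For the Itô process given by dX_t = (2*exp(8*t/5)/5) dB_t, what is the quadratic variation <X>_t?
<X>_t = exp(16*t/5)/20 - 1/20

For an Itô process dX_t = a(t) dt + b(t) dB_t, the quadratic variation is <X>_t = int_0^t b(s)^2 ds (the drift term does not contribute). Here b(s) = 2*exp(8*s/5)/5, so
  b(s)^2 = 4*exp(16*s/5)/25.
Integrating from 0 to t:
  <X>_t = int_0^t (4*exp(16*s/5)/25) ds = exp(16*t/5)/20 - 1/20.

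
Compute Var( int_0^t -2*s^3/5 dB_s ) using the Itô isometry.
Var = 4*t^7/175

The Itô integral of a deterministic integrand f(s) has mean 0 because each increment f(s) * (B_{s+ds} - B_s) has mean 0. By the Itô isometry:
  Var( int_0^t f(s) dB_s ) = E[ (int_0^t f(s) dB_s)^2 ] = int_0^t f(s)^2 ds.
Here f(s) = -2*s^3/5, so f(s)^2 = 4*s^6/25. Integrate:
  int_0^t (4*s^6/25) ds = 4*t^7/175.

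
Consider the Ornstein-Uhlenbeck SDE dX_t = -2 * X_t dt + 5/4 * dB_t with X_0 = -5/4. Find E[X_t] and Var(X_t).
E[X_t] = -5*exp(-2*t)/4; Var(X_t) = 25/64 - 25*exp(-4*t)/64

The OU SDE dX = -theta X dt + sigma dB admits the integrating factor exp(theta t): d(exp(theta t) X_t) = sigma exp(theta t) dB_t. Integrating from 0 to t:
  X_t = x_0 * exp(-theta t) + sigma * int_0^t exp(-theta (t-s)) dB_s.
The Itô integral has mean 0 and (by the Itô isometry) variance sigma^2 * int_0^t exp(-2 theta (t - s)) ds = sigma^2 * (1 - exp(-2 theta t)) / (2 theta).
With theta = 2, sigma = 5/4, x_0 = -5/4:
  E[X_t] = -5/4 * exp(-2 t) = -5*exp(-2*t)/4
  Var(X_t) = (5/4)^2 * (1 - exp(-2*2 t)) / (2 * 2) = 25/64 - 25*exp(-4*t)/64.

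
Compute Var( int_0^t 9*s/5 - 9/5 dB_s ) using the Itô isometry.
Var = 27*t*(t^2 - 3*t + 3)/25

The Itô integral of a deterministic integrand f(s) has mean 0 because each increment f(s) * (B_{s+ds} - B_s) has mean 0. By the Itô isometry:
  Var( int_0^t f(s) dB_s ) = E[ (int_0^t f(s) dB_s)^2 ] = int_0^t f(s)^2 ds.
Here f(s) = 9*s/5 - 9/5, so f(s)^2 = 81*(s - 1)^2/25. Integrate:
  int_0^t (81*(s - 1)^2/25) ds = 27*t*(t^2 - 3*t + 3)/25.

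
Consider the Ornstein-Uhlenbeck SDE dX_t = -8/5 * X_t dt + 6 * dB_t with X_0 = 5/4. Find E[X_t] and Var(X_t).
E[X_t] = 5*exp(-8*t/5)/4; Var(X_t) = 45/4 - 45*exp(-16*t/5)/4

The OU SDE dX = -theta X dt + sigma dB admits the integrating factor exp(theta t): d(exp(theta t) X_t) = sigma exp(theta t) dB_t. Integrating from 0 to t:
  X_t = x_0 * exp(-theta t) + sigma * int_0^t exp(-theta (t-s)) dB_s.
The Itô integral has mean 0 and (by the Itô isometry) variance sigma^2 * int_0^t exp(-2 theta (t - s)) ds = sigma^2 * (1 - exp(-2 theta t)) / (2 theta).
With theta = 8/5, sigma = 6, x_0 = 5/4:
  E[X_t] = 5/4 * exp(-8/5 t) = 5*exp(-8*t/5)/4
  Var(X_t) = (6)^2 * (1 - exp(-2*8/5 t)) / (2 * 8/5) = 45/4 - 45*exp(-16*t/5)/4.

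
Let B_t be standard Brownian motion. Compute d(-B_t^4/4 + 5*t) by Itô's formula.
d(-B_t^4/4 + 5*t) = (5 - 3*B_t^2/2) dt + (-B_t^3) dB_t

Itô's formula for f(t, x): d f(t, B_t) = (f_t + (1/2) f_xx) dt + f_x dB_t. Compute partials of f(t, x) = 5*t - x^4/4:
  f_t(t,x)  = 5
  f_x(t,x)  = -x^3
  f_xx(t,x) = -3*x^2
Assemble drift = f_t + (1/2) f_xx = 5 - 3*x^2/2 and diffusion = f_x = -x^3. Substituting x = B_t:
  d(-B_t^4/4 + 5*t) = (5 - 3*B_t^2/2) dt + (-B_t^3) dB_t.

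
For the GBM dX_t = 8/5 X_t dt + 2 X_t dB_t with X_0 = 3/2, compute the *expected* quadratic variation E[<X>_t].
E[<X>_t] = 5*exp(36*t/5)/4 - 5/4

<X>_t = int_0^t (2 * X_s)^2 ds. Taking expectation inside the integral: E[<X>_t] = 2^2 * int_0^t E[X_s^2] ds. For GBM, E[X_s^2] = x_0^2 * exp((2 mu + sigma^2) s). Integrating:
  E[<X>_t] = 2^2 * (3/2)^2 * (exp((2*(8/5) + 2^2) t) - 1) / (2*(8/5) + 2^2)
           = 2^2 * (3/2)^2 * (exp((36/5) t) - 1) / (36/5) = 5*exp(36*t/5)/4 - 5/4.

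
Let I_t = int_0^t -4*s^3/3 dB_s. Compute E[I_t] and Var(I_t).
E[I_t] = 0; Var(I_t) = 16*t^7/63

The Itô integral of a deterministic integrand f(s) has mean 0 because each increment f(s) * (B_{s+ds} - B_s) has mean 0. By the Itô isometry:
  Var( int_0^t f(s) dB_s ) = E[ (int_0^t f(s) dB_s)^2 ] = int_0^t f(s)^2 ds.
Here f(s) = -4*s^3/3, so f(s)^2 = 16*s^6/9. Integrate:
  int_0^t (16*s^6/9) ds = 16*t^7/63.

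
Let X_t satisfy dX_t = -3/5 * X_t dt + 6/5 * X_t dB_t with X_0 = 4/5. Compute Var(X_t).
Var(X_t) = (16*exp(36*t/25) - 16)*exp(-6*t/5)/25

For GBM dX = mu X dt + sigma X dB with X_0 = x_0, apply Itô to Y = log X: dY = (mu - sigma^2/2) dt + sigma dB, so Y_t = log(x_0) + (mu - sigma^2/2) t + sigma B_t and hence X_t = x_0 * exp((mu - sigma^2/2) t + sigma B_t).
With mu = -3/5, sigma = 6/5, x_0 = 4/5, this gives:
  X_t = 4/5 * exp((-33/25) * t + (6/5) * B_t).
Since sigma*B_t ~ Normal(0, sigma^2 t), E[exp(sigma*B_t)] = exp(sigma^2 t / 2); so E[X_t] = x_0 * exp((mu - sigma^2/2) t) * exp(sigma^2 t / 2) = x_0 * exp(mu t) = 4*exp(-3*t/5)/5.
Var(X_t) = E[X_t^2] - (E[X_t])^2 = x_0^2 * exp(2 mu t) * (exp(sigma^2 t) - 1) = (16*exp(36*t/25) - 16)*exp(-6*t/5)/25.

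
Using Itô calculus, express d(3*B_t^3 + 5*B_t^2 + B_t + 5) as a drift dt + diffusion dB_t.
d(3*B_t^3 + 5*B_t^2 + B_t + 5) = (9*B_t + 5) dt + (9*B_t^2 + 10*B_t + 1) dB_t

Itô's formula for f(B_t) gives d f(B_t) = f'(B_t) dB_t + (1/2) f''(B_t) dt. Compute derivatives of f(x) = 3*x^3 + 5*x^2 + x + 5:
  f'(x)  = 9*x^2 + 10*x + 1
  f''(x) = 18*x + 10
Substitute x = B_t and multiply the f'' term by 1/2:
  drift     = (1/2) * (18*x + 10) evaluated at B_t = 9*B_t + 5
  diffusion = (9*x^2 + 10*x + 1) evaluated at B_t = 9*B_t^2 + 10*B_t + 1
Therefore d(3*B_t^3 + 5*B_t^2 + B_t + 5) = (9*B_t + 5) dt + (9*B_t^2 + 10*B_t + 1) dB_t.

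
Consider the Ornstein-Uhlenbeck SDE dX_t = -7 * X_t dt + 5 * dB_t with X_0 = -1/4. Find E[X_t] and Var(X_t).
E[X_t] = -exp(-7*t)/4; Var(X_t) = 25/14 - 25*exp(-14*t)/14

The OU SDE dX = -theta X dt + sigma dB admits the integrating factor exp(theta t): d(exp(theta t) X_t) = sigma exp(theta t) dB_t. Integrating from 0 to t:
  X_t = x_0 * exp(-theta t) + sigma * int_0^t exp(-theta (t-s)) dB_s.
The Itô integral has mean 0 and (by the Itô isometry) variance sigma^2 * int_0^t exp(-2 theta (t - s)) ds = sigma^2 * (1 - exp(-2 theta t)) / (2 theta).
With theta = 7, sigma = 5, x_0 = -1/4:
  E[X_t] = -1/4 * exp(-7 t) = -exp(-7*t)/4
  Var(X_t) = (5)^2 * (1 - exp(-2*7 t)) / (2 * 7) = 25/14 - 25*exp(-14*t)/14.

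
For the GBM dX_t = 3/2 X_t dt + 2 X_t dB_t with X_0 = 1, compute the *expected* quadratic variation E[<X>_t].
E[<X>_t] = 4*exp(7*t)/7 - 4/7

<X>_t = int_0^t (2 * X_s)^2 ds. Taking expectation inside the integral: E[<X>_t] = 2^2 * int_0^t E[X_s^2] ds. For GBM, E[X_s^2] = x_0^2 * exp((2 mu + sigma^2) s). Integrating:
  E[<X>_t] = 2^2 * 1^2 * (exp((2*(3/2) + 2^2) t) - 1) / (2*(3/2) + 2^2)
           = 2^2 * 1^2 * (exp(7 t) - 1) / 7 = 4*exp(7*t)/7 - 4/7.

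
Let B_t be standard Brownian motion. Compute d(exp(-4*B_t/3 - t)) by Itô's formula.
d(exp(-4*B_t/3 - t)) = (-exp(-4*B_t/3 - t)/9) dt + (-4*exp(-4*B_t/3 - t)/3) dB_t

Itô's formula for f(t, x): d f(t, B_t) = (f_t + (1/2) f_xx) dt + f_x dB_t. Compute partials of f(t, x) = exp(-t - 4*x/3):
  f_t(t,x)  = -exp(-t - 4*x/3)
  f_x(t,x)  = -4*exp(-t - 4*x/3)/3
  f_xx(t,x) = 16*exp(-t - 4*x/3)/9
Assemble drift = f_t + (1/2) f_xx = -exp(-t - 4*x/3)/9 and diffusion = f_x = -4*exp(-t - 4*x/3)/3. Substituting x = B_t:
  d(exp(-4*B_t/3 - t)) = (-exp(-4*B_t/3 - t)/9) dt + (-4*exp(-4*B_t/3 - t)/3) dB_t.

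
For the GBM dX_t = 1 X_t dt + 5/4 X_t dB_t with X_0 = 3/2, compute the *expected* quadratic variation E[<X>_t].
E[<X>_t] = 75*exp(57*t/16)/76 - 75/76

<X>_t = int_0^t ((5/4) * X_s)^2 ds. Taking expectation inside the integral: E[<X>_t] = (5/4)^2 * int_0^t E[X_s^2] ds. For GBM, E[X_s^2] = x_0^2 * exp((2 mu + sigma^2) s). Integrating:
  E[<X>_t] = (5/4)^2 * (3/2)^2 * (exp((2*1 + (5/4)^2) t) - 1) / (2*1 + (5/4)^2)
           = (5/4)^2 * (3/2)^2 * (exp((57/16) t) - 1) / (57/16) = 75*exp(57*t/16)/76 - 75/76.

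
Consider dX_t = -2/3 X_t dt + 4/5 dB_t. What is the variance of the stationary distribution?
lim Var(X_t) = 12/25

The OU SDE dX = -theta X dt + sigma dB admits the integrating factor exp(theta t): d(exp(theta t) X_t) = sigma exp(theta t) dB_t. Integrating from 0 to t gives X_t = x_0 * exp(-theta t) + sigma * int_0^t exp(-theta (t-s)) dB_s for any initial x_0. The Itô integral has variance (by the Itô isometry) sigma^2 * int_0^t exp(-2 theta (t - s)) ds = sigma^2 * (1 - exp(-2 theta t)) / (2 theta), independent of x_0.
With theta = 2/3, sigma = 4/5:
  Var(X_t) = (4/5)^2 * (1 - exp(-2*2/3 t)) / (2 * 2/3) = 12/25 - 12*exp(-4*t/3)/25.
As t -> infinity, exp(-2*2/3 t) -> 0, so the stationary variance is sigma^2 / (2 theta) = 12/25.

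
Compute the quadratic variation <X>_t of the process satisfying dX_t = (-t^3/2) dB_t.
<X>_t = t^7/28

For an Itô process dX_t = a(t) dt + b(t) dB_t, the quadratic variation is <X>_t = int_0^t b(s)^2 ds (the drift term does not contribute). Here b(s) = -s^3/2, so
  b(s)^2 = s^6/4.
Integrating from 0 to t:
  <X>_t = int_0^t (s^6/4) ds = t^7/28.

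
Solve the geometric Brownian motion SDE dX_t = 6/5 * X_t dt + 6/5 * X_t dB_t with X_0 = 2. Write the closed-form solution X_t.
X_t = 2 * exp((12/25) * t + (6/5) * B_t)

For GBM dX = mu X dt + sigma X dB with X_0 = x_0, apply Itô to Y = log X: dY = (mu - sigma^2/2) dt + sigma dB, so Y_t = log(x_0) + (mu - sigma^2/2) t + sigma B_t and hence X_t = x_0 * exp((mu - sigma^2/2) t + sigma B_t).
With mu = 6/5, sigma = 6/5, x_0 = 2, this gives:
  X_t = 2 * exp((12/25) * t + (6/5) * B_t).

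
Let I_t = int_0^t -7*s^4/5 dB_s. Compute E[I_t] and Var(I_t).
E[I_t] = 0; Var(I_t) = 49*t^9/225

The Itô integral of a deterministic integrand f(s) has mean 0 because each increment f(s) * (B_{s+ds} - B_s) has mean 0. By the Itô isometry:
  Var( int_0^t f(s) dB_s ) = E[ (int_0^t f(s) dB_s)^2 ] = int_0^t f(s)^2 ds.
Here f(s) = -7*s^4/5, so f(s)^2 = 49*s^8/25. Integrate:
  int_0^t (49*s^8/25) ds = 49*t^9/225.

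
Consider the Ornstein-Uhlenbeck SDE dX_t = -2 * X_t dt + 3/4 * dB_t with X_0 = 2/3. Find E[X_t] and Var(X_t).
E[X_t] = 2*exp(-2*t)/3; Var(X_t) = 9/64 - 9*exp(-4*t)/64

The OU SDE dX = -theta X dt + sigma dB admits the integrating factor exp(theta t): d(exp(theta t) X_t) = sigma exp(theta t) dB_t. Integrating from 0 to t:
  X_t = x_0 * exp(-theta t) + sigma * int_0^t exp(-theta (t-s)) dB_s.
The Itô integral has mean 0 and (by the Itô isometry) variance sigma^2 * int_0^t exp(-2 theta (t - s)) ds = sigma^2 * (1 - exp(-2 theta t)) / (2 theta).
With theta = 2, sigma = 3/4, x_0 = 2/3:
  E[X_t] = 2/3 * exp(-2 t) = 2*exp(-2*t)/3
  Var(X_t) = (3/4)^2 * (1 - exp(-2*2 t)) / (2 * 2) = 9/64 - 9*exp(-4*t)/64.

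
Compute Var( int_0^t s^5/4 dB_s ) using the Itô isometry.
Var = t^11/176

The Itô integral of a deterministic integrand f(s) has mean 0 because each increment f(s) * (B_{s+ds} - B_s) has mean 0. By the Itô isometry:
  Var( int_0^t f(s) dB_s ) = E[ (int_0^t f(s) dB_s)^2 ] = int_0^t f(s)^2 ds.
Here f(s) = s^5/4, so f(s)^2 = s^10/16. Integrate:
  int_0^t (s^10/16) ds = t^11/176.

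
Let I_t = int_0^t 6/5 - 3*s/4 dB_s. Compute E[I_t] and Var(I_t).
E[I_t] = 0; Var(I_t) = 3*t*(25*t^2 - 120*t + 192)/400

The Itô integral of a deterministic integrand f(s) has mean 0 because each increment f(s) * (B_{s+ds} - B_s) has mean 0. By the Itô isometry:
  Var( int_0^t f(s) dB_s ) = E[ (int_0^t f(s) dB_s)^2 ] = int_0^t f(s)^2 ds.
Here f(s) = 6/5 - 3*s/4, so f(s)^2 = 9*(5*s - 8)^2/400. Integrate:
  int_0^t (9*(5*s - 8)^2/400) ds = 3*t*(25*t^2 - 120*t + 192)/400.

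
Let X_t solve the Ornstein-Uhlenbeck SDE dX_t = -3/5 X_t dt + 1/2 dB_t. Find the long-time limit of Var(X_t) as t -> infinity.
lim Var(X_t) = 5/24

The OU SDE dX = -theta X dt + sigma dB admits the integrating factor exp(theta t): d(exp(theta t) X_t) = sigma exp(theta t) dB_t. Integrating from 0 to t gives X_t = x_0 * exp(-theta t) + sigma * int_0^t exp(-theta (t-s)) dB_s for any initial x_0. The Itô integral has variance (by the Itô isometry) sigma^2 * int_0^t exp(-2 theta (t - s)) ds = sigma^2 * (1 - exp(-2 theta t)) / (2 theta), independent of x_0.
With theta = 3/5, sigma = 1/2:
  Var(X_t) = (1/2)^2 * (1 - exp(-2*3/5 t)) / (2 * 3/5) = 5/24 - 5*exp(-6*t/5)/24.
As t -> infinity, exp(-2*3/5 t) -> 0, so the stationary variance is sigma^2 / (2 theta) = 5/24.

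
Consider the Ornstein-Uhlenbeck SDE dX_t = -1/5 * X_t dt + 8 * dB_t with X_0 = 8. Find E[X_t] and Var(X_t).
E[X_t] = 8*exp(-t/5); Var(X_t) = 160 - 160*exp(-2*t/5)

The OU SDE dX = -theta X dt + sigma dB admits the integrating factor exp(theta t): d(exp(theta t) X_t) = sigma exp(theta t) dB_t. Integrating from 0 to t:
  X_t = x_0 * exp(-theta t) + sigma * int_0^t exp(-theta (t-s)) dB_s.
The Itô integral has mean 0 and (by the Itô isometry) variance sigma^2 * int_0^t exp(-2 theta (t - s)) ds = sigma^2 * (1 - exp(-2 theta t)) / (2 theta).
With theta = 1/5, sigma = 8, x_0 = 8:
  E[X_t] = 8 * exp(-1/5 t) = 8*exp(-t/5)
  Var(X_t) = (8)^2 * (1 - exp(-2*1/5 t)) / (2 * 1/5) = 160 - 160*exp(-2*t/5).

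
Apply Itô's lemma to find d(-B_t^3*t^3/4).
d(-B_t^3*t^3/4) = (3*B_t*t^2*(-B_t^2 - t)/4) dt + (-3*B_t^2*t^3/4) dB_t

Itô's formula for f(t, x): d f(t, B_t) = (f_t + (1/2) f_xx) dt + f_x dB_t. Compute partials of f(t, x) = -t^3*x^3/4:
  f_t(t,x)  = -3*t^2*x^3/4
  f_x(t,x)  = -3*t^3*x^2/4
  f_xx(t,x) = -3*t^3*x/2
Assemble drift = f_t + (1/2) f_xx = 3*t^2*x*(-t - x^2)/4 and diffusion = f_x = -3*t^3*x^2/4. Substituting x = B_t:
  d(-B_t^3*t^3/4) = (3*B_t*t^2*(-B_t^2 - t)/4) dt + (-3*B_t^2*t^3/4) dB_t.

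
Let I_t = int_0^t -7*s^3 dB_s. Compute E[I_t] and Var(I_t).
E[I_t] = 0; Var(I_t) = 7*t^7

The Itô integral of a deterministic integrand f(s) has mean 0 because each increment f(s) * (B_{s+ds} - B_s) has mean 0. By the Itô isometry:
  Var( int_0^t f(s) dB_s ) = E[ (int_0^t f(s) dB_s)^2 ] = int_0^t f(s)^2 ds.
Here f(s) = -7*s^3, so f(s)^2 = 49*s^6. Integrate:
  int_0^t (49*s^6) ds = 7*t^7.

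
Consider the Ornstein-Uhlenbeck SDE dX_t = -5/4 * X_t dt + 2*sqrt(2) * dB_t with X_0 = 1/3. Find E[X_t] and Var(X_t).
E[X_t] = exp(-5*t/4)/3; Var(X_t) = 16/5 - 16*exp(-5*t/2)/5

The OU SDE dX = -theta X dt + sigma dB admits the integrating factor exp(theta t): d(exp(theta t) X_t) = sigma exp(theta t) dB_t. Integrating from 0 to t:
  X_t = x_0 * exp(-theta t) + sigma * int_0^t exp(-theta (t-s)) dB_s.
The Itô integral has mean 0 and (by the Itô isometry) variance sigma^2 * int_0^t exp(-2 theta (t - s)) ds = sigma^2 * (1 - exp(-2 theta t)) / (2 theta).
With theta = 5/4, sigma = 2*sqrt(2), x_0 = 1/3:
  E[X_t] = 1/3 * exp(-5/4 t) = exp(-5*t/4)/3
  Var(X_t) = (2*sqrt(2))^2 * (1 - exp(-2*5/4 t)) / (2 * 5/4) = 16/5 - 16*exp(-5*t/2)/5.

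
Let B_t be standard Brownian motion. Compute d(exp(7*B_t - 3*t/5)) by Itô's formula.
d(exp(7*B_t - 3*t/5)) = (239*exp(7*B_t - 3*t/5)/10) dt + (7*exp(7*B_t - 3*t/5)) dB_t

Itô's formula for f(t, x): d f(t, B_t) = (f_t + (1/2) f_xx) dt + f_x dB_t. Compute partials of f(t, x) = exp(-3*t/5 + 7*x):
  f_t(t,x)  = -3*exp(-3*t/5 + 7*x)/5
  f_x(t,x)  = 7*exp(-3*t/5 + 7*x)
  f_xx(t,x) = 49*exp(-3*t/5 + 7*x)
Assemble drift = f_t + (1/2) f_xx = 239*exp(-3*t/5 + 7*x)/10 and diffusion = f_x = 7*exp(-3*t/5 + 7*x). Substituting x = B_t:
  d(exp(7*B_t - 3*t/5)) = (239*exp(7*B_t - 3*t/5)/10) dt + (7*exp(7*B_t - 3*t/5)) dB_t.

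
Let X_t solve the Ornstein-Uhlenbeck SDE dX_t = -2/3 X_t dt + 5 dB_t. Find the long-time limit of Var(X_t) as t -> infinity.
lim Var(X_t) = 75/4

The OU SDE dX = -theta X dt + sigma dB admits the integrating factor exp(theta t): d(exp(theta t) X_t) = sigma exp(theta t) dB_t. Integrating from 0 to t gives X_t = x_0 * exp(-theta t) + sigma * int_0^t exp(-theta (t-s)) dB_s for any initial x_0. The Itô integral has variance (by the Itô isometry) sigma^2 * int_0^t exp(-2 theta (t - s)) ds = sigma^2 * (1 - exp(-2 theta t)) / (2 theta), independent of x_0.
With theta = 2/3, sigma = 5:
  Var(X_t) = (5)^2 * (1 - exp(-2*2/3 t)) / (2 * 2/3) = 75/4 - 75*exp(-4*t/3)/4.
As t -> infinity, exp(-2*2/3 t) -> 0, so the stationary variance is sigma^2 / (2 theta) = 75/4.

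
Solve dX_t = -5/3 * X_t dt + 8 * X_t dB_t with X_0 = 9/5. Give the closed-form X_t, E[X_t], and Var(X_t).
X_t = 9/5 * exp((-101/3) t + (8) B_t); E[X_t] = 9*exp(-5*t/3)/5; Var(X_t) = (81*exp(64*t) - 81)*exp(-10*t/3)/25

For GBM dX = mu X dt + sigma X dB with X_0 = x_0, apply Itô to Y = log X: dY = (mu - sigma^2/2) dt + sigma dB, so Y_t = log(x_0) + (mu - sigma^2/2) t + sigma B_t and hence X_t = x_0 * exp((mu - sigma^2/2) t + sigma B_t).
With mu = -5/3, sigma = 8, x_0 = 9/5, this gives:
  X_t = 9/5 * exp((-101/3) * t + (8) * B_t).
Since sigma*B_t ~ Normal(0, sigma^2 t), E[exp(sigma*B_t)] = exp(sigma^2 t / 2); so E[X_t] = x_0 * exp((mu - sigma^2/2) t) * exp(sigma^2 t / 2) = x_0 * exp(mu t) = 9*exp(-5*t/3)/5.
Var(X_t) = E[X_t^2] - (E[X_t])^2 = x_0^2 * exp(2 mu t) * (exp(sigma^2 t) - 1) = (81*exp(64*t) - 81)*exp(-10*t/3)/25.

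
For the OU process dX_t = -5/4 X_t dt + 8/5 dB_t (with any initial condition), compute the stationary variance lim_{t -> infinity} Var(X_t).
lim Var(X_t) = 128/125

The OU SDE dX = -theta X dt + sigma dB admits the integrating factor exp(theta t): d(exp(theta t) X_t) = sigma exp(theta t) dB_t. Integrating from 0 to t gives X_t = x_0 * exp(-theta t) + sigma * int_0^t exp(-theta (t-s)) dB_s for any initial x_0. The Itô integral has variance (by the Itô isometry) sigma^2 * int_0^t exp(-2 theta (t - s)) ds = sigma^2 * (1 - exp(-2 theta t)) / (2 theta), independent of x_0.
With theta = 5/4, sigma = 8/5:
  Var(X_t) = (8/5)^2 * (1 - exp(-2*5/4 t)) / (2 * 5/4) = 128/125 - 128*exp(-5*t/2)/125.
As t -> infinity, exp(-2*5/4 t) -> 0, so the stationary variance is sigma^2 / (2 theta) = 128/125.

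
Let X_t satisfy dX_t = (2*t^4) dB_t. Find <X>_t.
<X>_t = 4*t^9/9

For an Itô process dX_t = a(t) dt + b(t) dB_t, the quadratic variation is <X>_t = int_0^t b(s)^2 ds (the drift term does not contribute). Here b(s) = 2*s^4, so
  b(s)^2 = 4*s^8.
Integrating from 0 to t:
  <X>_t = int_0^t (4*s^8) ds = 4*t^9/9.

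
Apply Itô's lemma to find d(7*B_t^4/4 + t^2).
d(7*B_t^4/4 + t^2) = (21*B_t^2/2 + 2*t) dt + (7*B_t^3) dB_t

Itô's formula for f(t, x): d f(t, B_t) = (f_t + (1/2) f_xx) dt + f_x dB_t. Compute partials of f(t, x) = t^2 + 7*x^4/4:
  f_t(t,x)  = 2*t
  f_x(t,x)  = 7*x^3
  f_xx(t,x) = 21*x^2
Assemble drift = f_t + (1/2) f_xx = 2*t + 21*x^2/2 and diffusion = f_x = 7*x^3. Substituting x = B_t:
  d(7*B_t^4/4 + t^2) = (21*B_t^2/2 + 2*t) dt + (7*B_t^3) dB_t.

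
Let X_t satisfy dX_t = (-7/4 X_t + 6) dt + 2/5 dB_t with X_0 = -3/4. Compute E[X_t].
E[X_t] = 24/7 - 117*exp(-7*t/4)/28

Taking expectations and using E[dB_t] = 0, the mean m(t) = E[X_t] satisfies the ODE m'(t) = a m(t) + b with m(0) = x_0. With a = -7/4, b = 6, x_0 = -3/4, the solution is
  m(t) = x_0 * exp(a t) + (b/a) * (exp(a t) - 1)
       = (-3/4) * exp((-7/4) t) + (6/(-7/4)) * (exp((-7/4) t) - 1)
       = 24/7 - 117*exp(-7*t/4)/28.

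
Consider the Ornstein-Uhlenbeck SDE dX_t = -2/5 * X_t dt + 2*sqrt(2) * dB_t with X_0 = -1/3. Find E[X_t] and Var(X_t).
E[X_t] = -exp(-2*t/5)/3; Var(X_t) = 10 - 10*exp(-4*t/5)

The OU SDE dX = -theta X dt + sigma dB admits the integrating factor exp(theta t): d(exp(theta t) X_t) = sigma exp(theta t) dB_t. Integrating from 0 to t:
  X_t = x_0 * exp(-theta t) + sigma * int_0^t exp(-theta (t-s)) dB_s.
The Itô integral has mean 0 and (by the Itô isometry) variance sigma^2 * int_0^t exp(-2 theta (t - s)) ds = sigma^2 * (1 - exp(-2 theta t)) / (2 theta).
With theta = 2/5, sigma = 2*sqrt(2), x_0 = -1/3:
  E[X_t] = -1/3 * exp(-2/5 t) = -exp(-2*t/5)/3
  Var(X_t) = (2*sqrt(2))^2 * (1 - exp(-2*2/5 t)) / (2 * 2/5) = 10 - 10*exp(-4*t/5).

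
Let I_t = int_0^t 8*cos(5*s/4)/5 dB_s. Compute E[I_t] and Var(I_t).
E[I_t] = 0; Var(I_t) = 32*t/25 + 64*sin(5*t/2)/125

The Itô integral of a deterministic integrand f(s) has mean 0 because each increment f(s) * (B_{s+ds} - B_s) has mean 0. By the Itô isometry:
  Var( int_0^t f(s) dB_s ) = E[ (int_0^t f(s) dB_s)^2 ] = int_0^t f(s)^2 ds.
Here f(s) = 8*cos(5*s/4)/5, so f(s)^2 = 64*cos(5*s/4)^2/25. Integrate:
  int_0^t (64*cos(5*s/4)^2/25) ds = 32*t/25 + 64*sin(5*t/2)/125.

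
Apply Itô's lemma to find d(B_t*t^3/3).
d(B_t*t^3/3) = (B_t*t^2) dt + (t^3/3) dB_t

Itô's formula for f(t, x): d f(t, B_t) = (f_t + (1/2) f_xx) dt + f_x dB_t. Compute partials of f(t, x) = t^3*x/3:
  f_t(t,x)  = t^2*x
  f_x(t,x)  = t^3/3
  f_xx(t,x) = 0
Assemble drift = f_t + (1/2) f_xx = t^2*x and diffusion = f_x = t^3/3. Substituting x = B_t:
  d(B_t*t^3/3) = (B_t*t^2) dt + (t^3/3) dB_t.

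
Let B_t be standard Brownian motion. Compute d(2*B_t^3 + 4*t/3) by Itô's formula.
d(2*B_t^3 + 4*t/3) = (6*B_t + 4/3) dt + (6*B_t^2) dB_t

Itô's formula for f(t, x): d f(t, B_t) = (f_t + (1/2) f_xx) dt + f_x dB_t. Compute partials of f(t, x) = 4*t/3 + 2*x^3:
  f_t(t,x)  = 4/3
  f_x(t,x)  = 6*x^2
  f_xx(t,x) = 12*x
Assemble drift = f_t + (1/2) f_xx = 6*x + 4/3 and diffusion = f_x = 6*x^2. Substituting x = B_t:
  d(2*B_t^3 + 4*t/3) = (6*B_t + 4/3) dt + (6*B_t^2) dB_t.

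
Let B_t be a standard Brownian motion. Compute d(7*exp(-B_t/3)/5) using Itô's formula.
d(7*exp(-B_t/3)/5) = (7*exp(-B_t/3)/90) dt + (-7*exp(-B_t/3)/15) dB_t

Itô's formula for f(B_t) gives d f(B_t) = f'(B_t) dB_t + (1/2) f''(B_t) dt. Compute derivatives of f(x) = 7*exp(-x/3)/5:
  f'(x)  = -7*exp(-x/3)/15
  f''(x) = 7*exp(-x/3)/45
Substitute x = B_t and multiply the f'' term by 1/2:
  drift     = (1/2) * (7*exp(-x/3)/45) evaluated at B_t = 7*exp(-B_t/3)/90
  diffusion = (-7*exp(-x/3)/15) evaluated at B_t = -7*exp(-B_t/3)/15
Therefore d(7*exp(-B_t/3)/5) = (7*exp(-B_t/3)/90) dt + (-7*exp(-B_t/3)/15) dB_t.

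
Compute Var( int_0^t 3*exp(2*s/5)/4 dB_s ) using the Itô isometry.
Var = 45*exp(4*t/5)/64 - 45/64

The Itô integral of a deterministic integrand f(s) has mean 0 because each increment f(s) * (B_{s+ds} - B_s) has mean 0. By the Itô isometry:
  Var( int_0^t f(s) dB_s ) = E[ (int_0^t f(s) dB_s)^2 ] = int_0^t f(s)^2 ds.
Here f(s) = 3*exp(2*s/5)/4, so f(s)^2 = 9*exp(4*s/5)/16. Integrate:
  int_0^t (9*exp(4*s/5)/16) ds = 45*exp(4*t/5)/64 - 45/64.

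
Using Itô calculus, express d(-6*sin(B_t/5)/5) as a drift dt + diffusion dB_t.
d(-6*sin(B_t/5)/5) = (3*sin(B_t/5)/125) dt + (-6*cos(B_t/5)/25) dB_t

Itô's formula for f(B_t) gives d f(B_t) = f'(B_t) dB_t + (1/2) f''(B_t) dt. Compute derivatives of f(x) = -6*sin(x/5)/5:
  f'(x)  = -6*cos(x/5)/25
  f''(x) = 6*sin(x/5)/125
Substitute x = B_t and multiply the f'' term by 1/2:
  drift     = (1/2) * (6*sin(x/5)/125) evaluated at B_t = 3*sin(B_t/5)/125
  diffusion = (-6*cos(x/5)/25) evaluated at B_t = -6*cos(B_t/5)/25
Therefore d(-6*sin(B_t/5)/5) = (3*sin(B_t/5)/125) dt + (-6*cos(B_t/5)/25) dB_t.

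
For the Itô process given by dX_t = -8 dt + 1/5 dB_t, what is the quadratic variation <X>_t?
<X>_t = t/25

For an Itô process dX_t = a(t) dt + b(t) dB_t, the quadratic variation is <X>_t = int_0^t b(s)^2 ds (the drift term does not contribute). Here b(s) = 1/5, so
  b(s)^2 = 1/25.
Integrating from 0 to t:
  <X>_t = int_0^t (1/25) ds = t/25.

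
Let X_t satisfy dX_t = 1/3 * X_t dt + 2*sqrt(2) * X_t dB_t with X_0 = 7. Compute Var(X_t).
Var(X_t) = 49*(exp(8*t) - 1)*exp(2*t/3)

For GBM dX = mu X dt + sigma X dB with X_0 = x_0, apply Itô to Y = log X: dY = (mu - sigma^2/2) dt + sigma dB, so Y_t = log(x_0) + (mu - sigma^2/2) t + sigma B_t and hence X_t = x_0 * exp((mu - sigma^2/2) t + sigma B_t).
With mu = 1/3, sigma = 2*sqrt(2), x_0 = 7, this gives:
  X_t = 7 * exp((-11/3) * t + (2*sqrt(2)) * B_t).
Since sigma*B_t ~ Normal(0, sigma^2 t), E[exp(sigma*B_t)] = exp(sigma^2 t / 2); so E[X_t] = x_0 * exp((mu - sigma^2/2) t) * exp(sigma^2 t / 2) = x_0 * exp(mu t) = 7*exp(t/3).
Var(X_t) = E[X_t^2] - (E[X_t])^2 = x_0^2 * exp(2 mu t) * (exp(sigma^2 t) - 1) = 49*(exp(8*t) - 1)*exp(2*t/3).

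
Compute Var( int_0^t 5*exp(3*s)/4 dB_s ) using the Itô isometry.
Var = 25*exp(6*t)/96 - 25/96

The Itô integral of a deterministic integrand f(s) has mean 0 because each increment f(s) * (B_{s+ds} - B_s) has mean 0. By the Itô isometry:
  Var( int_0^t f(s) dB_s ) = E[ (int_0^t f(s) dB_s)^2 ] = int_0^t f(s)^2 ds.
Here f(s) = 5*exp(3*s)/4, so f(s)^2 = 25*exp(6*s)/16. Integrate:
  int_0^t (25*exp(6*s)/16) ds = 25*exp(6*t)/96 - 25/96.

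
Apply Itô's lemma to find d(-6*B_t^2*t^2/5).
d(-6*B_t^2*t^2/5) = (6*t*(-2*B_t^2 - t)/5) dt + (-12*B_t*t^2/5) dB_t

Itô's formula for f(t, x): d f(t, B_t) = (f_t + (1/2) f_xx) dt + f_x dB_t. Compute partials of f(t, x) = -6*t^2*x^2/5:
  f_t(t,x)  = -12*t*x^2/5
  f_x(t,x)  = -12*t^2*x/5
  f_xx(t,x) = -12*t^2/5
Assemble drift = f_t + (1/2) f_xx = 6*t*(-t - 2*x^2)/5 and diffusion = f_x = -12*t^2*x/5. Substituting x = B_t:
  d(-6*B_t^2*t^2/5) = (6*t*(-2*B_t^2 - t)/5) dt + (-12*B_t*t^2/5) dB_t.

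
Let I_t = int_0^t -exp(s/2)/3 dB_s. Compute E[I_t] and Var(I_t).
E[I_t] = 0; Var(I_t) = exp(t)/9 - 1/9

The Itô integral of a deterministic integrand f(s) has mean 0 because each increment f(s) * (B_{s+ds} - B_s) has mean 0. By the Itô isometry:
  Var( int_0^t f(s) dB_s ) = E[ (int_0^t f(s) dB_s)^2 ] = int_0^t f(s)^2 ds.
Here f(s) = -exp(s/2)/3, so f(s)^2 = exp(s)/9. Integrate:
  int_0^t (exp(s)/9) ds = exp(t)/9 - 1/9.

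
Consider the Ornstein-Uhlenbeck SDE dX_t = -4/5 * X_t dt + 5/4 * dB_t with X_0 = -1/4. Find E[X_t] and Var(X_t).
E[X_t] = -exp(-4*t/5)/4; Var(X_t) = 125/128 - 125*exp(-8*t/5)/128

The OU SDE dX = -theta X dt + sigma dB admits the integrating factor exp(theta t): d(exp(theta t) X_t) = sigma exp(theta t) dB_t. Integrating from 0 to t:
  X_t = x_0 * exp(-theta t) + sigma * int_0^t exp(-theta (t-s)) dB_s.
The Itô integral has mean 0 and (by the Itô isometry) variance sigma^2 * int_0^t exp(-2 theta (t - s)) ds = sigma^2 * (1 - exp(-2 theta t)) / (2 theta).
With theta = 4/5, sigma = 5/4, x_0 = -1/4:
  E[X_t] = -1/4 * exp(-4/5 t) = -exp(-4*t/5)/4
  Var(X_t) = (5/4)^2 * (1 - exp(-2*4/5 t)) / (2 * 4/5) = 125/128 - 125*exp(-8*t/5)/128.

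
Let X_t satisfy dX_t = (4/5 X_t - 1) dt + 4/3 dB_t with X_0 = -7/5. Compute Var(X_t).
Var(X_t) = 10*exp(8*t/5)/9 - 10/9

The variance V(t) = Var(X_t) satisfies V'(t) = 2 a V(t) + c^2 with V(0) = 0 (drift coefficient is linear in X, diffusion is constant). With a = 4/5, c = 4/3, the solution is
  V(t) = (c^2 / (2 a)) * (exp(2 a t) - 1)
       = ((4/3)^2 / (2*(4/5))) * (exp((8/5) t) - 1)
       = 10*exp(8*t/5)/9 - 10/9.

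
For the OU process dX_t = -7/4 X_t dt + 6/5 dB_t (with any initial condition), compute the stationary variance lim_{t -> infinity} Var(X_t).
lim Var(X_t) = 72/175

The OU SDE dX = -theta X dt + sigma dB admits the integrating factor exp(theta t): d(exp(theta t) X_t) = sigma exp(theta t) dB_t. Integrating from 0 to t gives X_t = x_0 * exp(-theta t) + sigma * int_0^t exp(-theta (t-s)) dB_s for any initial x_0. The Itô integral has variance (by the Itô isometry) sigma^2 * int_0^t exp(-2 theta (t - s)) ds = sigma^2 * (1 - exp(-2 theta t)) / (2 theta), independent of x_0.
With theta = 7/4, sigma = 6/5:
  Var(X_t) = (6/5)^2 * (1 - exp(-2*7/4 t)) / (2 * 7/4) = 72/175 - 72*exp(-7*t/2)/175.
As t -> infinity, exp(-2*7/4 t) -> 0, so the stationary variance is sigma^2 / (2 theta) = 72/175.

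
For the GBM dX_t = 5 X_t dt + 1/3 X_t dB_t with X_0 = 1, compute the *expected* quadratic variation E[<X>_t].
E[<X>_t] = exp(91*t/9)/91 - 1/91

<X>_t = int_0^t ((1/3) * X_s)^2 ds. Taking expectation inside the integral: E[<X>_t] = (1/3)^2 * int_0^t E[X_s^2] ds. For GBM, E[X_s^2] = x_0^2 * exp((2 mu + sigma^2) s). Integrating:
  E[<X>_t] = (1/3)^2 * 1^2 * (exp((2*5 + (1/3)^2) t) - 1) / (2*5 + (1/3)^2)
           = (1/3)^2 * 1^2 * (exp((91/9) t) - 1) / (91/9) = exp(91*t/9)/91 - 1/91.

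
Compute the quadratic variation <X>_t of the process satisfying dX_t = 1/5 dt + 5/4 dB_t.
<X>_t = 25*t/16

For an Itô process dX_t = a(t) dt + b(t) dB_t, the quadratic variation is <X>_t = int_0^t b(s)^2 ds (the drift term does not contribute). Here b(s) = 5/4, so
  b(s)^2 = 25/16.
Integrating from 0 to t:
  <X>_t = int_0^t (25/16) ds = 25*t/16.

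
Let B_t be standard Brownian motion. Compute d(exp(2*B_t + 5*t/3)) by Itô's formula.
d(exp(2*B_t + 5*t/3)) = (11*exp(2*B_t + 5*t/3)/3) dt + (2*exp(2*B_t + 5*t/3)) dB_t

Itô's formula for f(t, x): d f(t, B_t) = (f_t + (1/2) f_xx) dt + f_x dB_t. Compute partials of f(t, x) = exp(5*t/3 + 2*x):
  f_t(t,x)  = 5*exp(5*t/3 + 2*x)/3
  f_x(t,x)  = 2*exp(5*t/3 + 2*x)
  f_xx(t,x) = 4*exp(5*t/3 + 2*x)
Assemble drift = f_t + (1/2) f_xx = 11*exp(5*t/3 + 2*x)/3 and diffusion = f_x = 2*exp(5*t/3 + 2*x). Substituting x = B_t:
  d(exp(2*B_t + 5*t/3)) = (11*exp(2*B_t + 5*t/3)/3) dt + (2*exp(2*B_t + 5*t/3)) dB_t.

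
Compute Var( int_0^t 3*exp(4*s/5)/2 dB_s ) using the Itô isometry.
Var = 45*exp(8*t/5)/32 - 45/32

The Itô integral of a deterministic integrand f(s) has mean 0 because each increment f(s) * (B_{s+ds} - B_s) has mean 0. By the Itô isometry:
  Var( int_0^t f(s) dB_s ) = E[ (int_0^t f(s) dB_s)^2 ] = int_0^t f(s)^2 ds.
Here f(s) = 3*exp(4*s/5)/2, so f(s)^2 = 9*exp(8*s/5)/4. Integrate:
  int_0^t (9*exp(8*s/5)/4) ds = 45*exp(8*t/5)/32 - 45/32.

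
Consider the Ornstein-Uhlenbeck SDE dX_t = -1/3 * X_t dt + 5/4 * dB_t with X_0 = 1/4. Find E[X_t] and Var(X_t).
E[X_t] = exp(-t/3)/4; Var(X_t) = 75/32 - 75*exp(-2*t/3)/32

The OU SDE dX = -theta X dt + sigma dB admits the integrating factor exp(theta t): d(exp(theta t) X_t) = sigma exp(theta t) dB_t. Integrating from 0 to t:
  X_t = x_0 * exp(-theta t) + sigma * int_0^t exp(-theta (t-s)) dB_s.
The Itô integral has mean 0 and (by the Itô isometry) variance sigma^2 * int_0^t exp(-2 theta (t - s)) ds = sigma^2 * (1 - exp(-2 theta t)) / (2 theta).
With theta = 1/3, sigma = 5/4, x_0 = 1/4:
  E[X_t] = 1/4 * exp(-1/3 t) = exp(-t/3)/4
  Var(X_t) = (5/4)^2 * (1 - exp(-2*1/3 t)) / (2 * 1/3) = 75/32 - 75*exp(-2*t/3)/32.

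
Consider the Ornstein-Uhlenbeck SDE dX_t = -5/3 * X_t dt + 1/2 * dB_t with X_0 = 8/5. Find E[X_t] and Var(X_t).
E[X_t] = 8*exp(-5*t/3)/5; Var(X_t) = 3/40 - 3*exp(-10*t/3)/40

The OU SDE dX = -theta X dt + sigma dB admits the integrating factor exp(theta t): d(exp(theta t) X_t) = sigma exp(theta t) dB_t. Integrating from 0 to t:
  X_t = x_0 * exp(-theta t) + sigma * int_0^t exp(-theta (t-s)) dB_s.
The Itô integral has mean 0 and (by the Itô isometry) variance sigma^2 * int_0^t exp(-2 theta (t - s)) ds = sigma^2 * (1 - exp(-2 theta t)) / (2 theta).
With theta = 5/3, sigma = 1/2, x_0 = 8/5:
  E[X_t] = 8/5 * exp(-5/3 t) = 8*exp(-5*t/3)/5
  Var(X_t) = (1/2)^2 * (1 - exp(-2*5/3 t)) / (2 * 5/3) = 3/40 - 3*exp(-10*t/3)/40.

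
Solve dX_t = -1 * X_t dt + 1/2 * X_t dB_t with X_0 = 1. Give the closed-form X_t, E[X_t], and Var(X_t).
X_t = 1 * exp((-9/8) t + (1/2) B_t); E[X_t] = exp(-t); Var(X_t) = (exp(t/4) - 1)*exp(-2*t)

For GBM dX = mu X dt + sigma X dB with X_0 = x_0, apply Itô to Y = log X: dY = (mu - sigma^2/2) dt + sigma dB, so Y_t = log(x_0) + (mu - sigma^2/2) t + sigma B_t and hence X_t = x_0 * exp((mu - sigma^2/2) t + sigma B_t).
With mu = -1, sigma = 1/2, x_0 = 1, this gives:
  X_t = 1 * exp((-9/8) * t + (1/2) * B_t).
Since sigma*B_t ~ Normal(0, sigma^2 t), E[exp(sigma*B_t)] = exp(sigma^2 t / 2); so E[X_t] = x_0 * exp((mu - sigma^2/2) t) * exp(sigma^2 t / 2) = x_0 * exp(mu t) = exp(-t).
Var(X_t) = E[X_t^2] - (E[X_t])^2 = x_0^2 * exp(2 mu t) * (exp(sigma^2 t) - 1) = (exp(t/4) - 1)*exp(-2*t).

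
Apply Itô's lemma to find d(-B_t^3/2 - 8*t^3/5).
d(-B_t^3/2 - 8*t^3/5) = (-3*B_t/2 - 24*t^2/5) dt + (-3*B_t^2/2) dB_t

Itô's formula for f(t, x): d f(t, B_t) = (f_t + (1/2) f_xx) dt + f_x dB_t. Compute partials of f(t, x) = -8*t^3/5 - x^3/2:
  f_t(t,x)  = -24*t^2/5
  f_x(t,x)  = -3*x^2/2
  f_xx(t,x) = -3*x
Assemble drift = f_t + (1/2) f_xx = -24*t^2/5 - 3*x/2 and diffusion = f_x = -3*x^2/2. Substituting x = B_t:
  d(-B_t^3/2 - 8*t^3/5) = (-3*B_t/2 - 24*t^2/5) dt + (-3*B_t^2/2) dB_t.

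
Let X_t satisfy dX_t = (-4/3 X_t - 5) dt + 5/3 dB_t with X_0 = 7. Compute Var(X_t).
Var(X_t) = 25/24 - 25*exp(-8*t/3)/24

The variance V(t) = Var(X_t) satisfies V'(t) = 2 a V(t) + c^2 with V(0) = 0 (drift coefficient is linear in X, diffusion is constant). With a = -4/3, c = 5/3, the solution is
  V(t) = (c^2 / (2 a)) * (exp(2 a t) - 1)
       = ((5/3)^2 / (2*(-4/3))) * (exp((-8/3) t) - 1)
       = 25/24 - 25*exp(-8*t/3)/24.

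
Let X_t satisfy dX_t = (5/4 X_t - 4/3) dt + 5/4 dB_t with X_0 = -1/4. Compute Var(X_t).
Var(X_t) = 5*exp(5*t/2)/8 - 5/8

The variance V(t) = Var(X_t) satisfies V'(t) = 2 a V(t) + c^2 with V(0) = 0 (drift coefficient is linear in X, diffusion is constant). With a = 5/4, c = 5/4, the solution is
  V(t) = (c^2 / (2 a)) * (exp(2 a t) - 1)
       = ((5/4)^2 / (2*(5/4))) * (exp((5/2) t) - 1)
       = 5*exp(5*t/2)/8 - 5/8.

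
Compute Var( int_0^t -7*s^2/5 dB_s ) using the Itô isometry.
Var = 49*t^5/125

The Itô integral of a deterministic integrand f(s) has mean 0 because each increment f(s) * (B_{s+ds} - B_s) has mean 0. By the Itô isometry:
  Var( int_0^t f(s) dB_s ) = E[ (int_0^t f(s) dB_s)^2 ] = int_0^t f(s)^2 ds.
Here f(s) = -7*s^2/5, so f(s)^2 = 49*s^4/25. Integrate:
  int_0^t (49*s^4/25) ds = 49*t^5/125.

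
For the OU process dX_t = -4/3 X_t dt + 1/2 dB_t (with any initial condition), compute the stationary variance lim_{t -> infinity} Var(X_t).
lim Var(X_t) = 3/32

The OU SDE dX = -theta X dt + sigma dB admits the integrating factor exp(theta t): d(exp(theta t) X_t) = sigma exp(theta t) dB_t. Integrating from 0 to t gives X_t = x_0 * exp(-theta t) + sigma * int_0^t exp(-theta (t-s)) dB_s for any initial x_0. The Itô integral has variance (by the Itô isometry) sigma^2 * int_0^t exp(-2 theta (t - s)) ds = sigma^2 * (1 - exp(-2 theta t)) / (2 theta), independent of x_0.
With theta = 4/3, sigma = 1/2:
  Var(X_t) = (1/2)^2 * (1 - exp(-2*4/3 t)) / (2 * 4/3) = 3/32 - 3*exp(-8*t/3)/32.
As t -> infinity, exp(-2*4/3 t) -> 0, so the stationary variance is sigma^2 / (2 theta) = 3/32.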